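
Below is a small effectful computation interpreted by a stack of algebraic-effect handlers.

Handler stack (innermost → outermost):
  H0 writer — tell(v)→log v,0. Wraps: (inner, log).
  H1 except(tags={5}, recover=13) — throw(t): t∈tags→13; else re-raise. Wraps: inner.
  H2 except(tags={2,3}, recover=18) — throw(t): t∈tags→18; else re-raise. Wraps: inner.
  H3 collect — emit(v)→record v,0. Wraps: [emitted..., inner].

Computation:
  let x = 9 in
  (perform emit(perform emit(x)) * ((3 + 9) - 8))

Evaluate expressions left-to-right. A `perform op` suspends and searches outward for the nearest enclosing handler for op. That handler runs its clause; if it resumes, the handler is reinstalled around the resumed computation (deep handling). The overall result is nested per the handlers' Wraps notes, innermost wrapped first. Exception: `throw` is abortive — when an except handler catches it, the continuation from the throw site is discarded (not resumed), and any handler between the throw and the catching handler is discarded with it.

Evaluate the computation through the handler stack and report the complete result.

Answer: [9, 0, (0, ())]

Evaluation trace:
emit(9) @ H3 ⇒ out+=9
emit(0) @ H3 ⇒ out+=0
H0 returns (0, ())
H1 returns (0, ())
H2 returns (0, ())
H3 returns [9, 0, (0, ())]
= [9, 0, (0, ())]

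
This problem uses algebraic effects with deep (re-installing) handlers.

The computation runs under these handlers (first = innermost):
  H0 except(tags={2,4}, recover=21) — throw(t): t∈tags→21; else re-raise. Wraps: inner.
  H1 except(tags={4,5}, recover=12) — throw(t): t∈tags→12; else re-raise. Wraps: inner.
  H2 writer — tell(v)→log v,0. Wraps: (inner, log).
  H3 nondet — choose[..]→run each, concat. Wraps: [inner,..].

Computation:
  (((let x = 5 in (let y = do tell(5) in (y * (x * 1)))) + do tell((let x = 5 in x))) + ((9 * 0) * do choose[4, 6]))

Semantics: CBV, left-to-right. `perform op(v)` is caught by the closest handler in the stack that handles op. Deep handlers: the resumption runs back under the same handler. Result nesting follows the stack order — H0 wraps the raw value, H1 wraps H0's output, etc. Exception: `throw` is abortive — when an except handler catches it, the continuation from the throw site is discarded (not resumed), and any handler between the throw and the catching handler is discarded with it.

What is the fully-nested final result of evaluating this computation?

Evaluation trace:
tell(5) @ H2 ⇒ log+=5
tell(5) @ H2 ⇒ log+=5
choose[4, 6] @ H3
  branch[0] choose=4:
    H0 returns 0
    H1 returns 0
    H2 returns (0, (5, 5))
    H3 returns [(0, (5, 5))]
  branch[1] choose=6:
    H0 returns 0
    H1 returns 0
    H2 returns (0, (5, 5))
    H3 returns [(0, (5, 5))]
= [(0, (5, 5)), (0, (5, 5))]

Answer: [(0, (5, 5)), (0, (5, 5))]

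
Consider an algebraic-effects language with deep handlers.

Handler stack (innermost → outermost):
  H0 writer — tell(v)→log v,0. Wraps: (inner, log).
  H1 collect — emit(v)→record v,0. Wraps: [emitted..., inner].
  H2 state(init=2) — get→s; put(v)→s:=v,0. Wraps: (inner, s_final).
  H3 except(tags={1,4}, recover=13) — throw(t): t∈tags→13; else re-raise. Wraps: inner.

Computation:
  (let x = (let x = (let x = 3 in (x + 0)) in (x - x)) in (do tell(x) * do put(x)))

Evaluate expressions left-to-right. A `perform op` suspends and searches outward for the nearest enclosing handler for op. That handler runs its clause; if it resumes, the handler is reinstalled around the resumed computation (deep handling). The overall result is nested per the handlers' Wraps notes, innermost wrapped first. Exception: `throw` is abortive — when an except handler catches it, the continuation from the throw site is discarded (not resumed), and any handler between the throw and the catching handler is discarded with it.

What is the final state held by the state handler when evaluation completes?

Step-by-step:
tell(0) @ H0 ⇒ log+=0
put(0) @ H2 ⇒ s:=0
H0 returns (0, (0))
H1 returns [(0, (0))]
H2 returns ([(0, (0))], 0)
H3 returns ([(0, (0))], 0)
= ([(0, (0))], 0)

Answer: 0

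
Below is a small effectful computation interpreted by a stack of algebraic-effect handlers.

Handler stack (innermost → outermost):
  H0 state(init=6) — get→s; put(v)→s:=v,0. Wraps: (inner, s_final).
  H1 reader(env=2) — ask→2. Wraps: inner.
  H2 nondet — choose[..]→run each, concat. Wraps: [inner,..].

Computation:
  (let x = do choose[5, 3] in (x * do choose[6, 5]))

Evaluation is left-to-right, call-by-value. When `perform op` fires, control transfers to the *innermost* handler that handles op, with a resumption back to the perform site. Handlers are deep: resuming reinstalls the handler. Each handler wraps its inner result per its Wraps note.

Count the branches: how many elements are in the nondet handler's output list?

Answer: 4

Working:
choose[5, 3] @ H2
  branch[0] choose=5:
    choose[6, 5] @ H2
      branch[0] choose=6:
        H0 returns (30, 6)
        H1 returns (30, 6)
        H2 returns [(30, 6)]
      branch[1] choose=5:
        H0 returns (25, 6)
        H1 returns (25, 6)
        H2 returns [(25, 6)]
  branch[1] choose=3:
    choose[6, 5] @ H2
      branch[0] choose=6:
        H0 returns (18, 6)
        H1 returns (18, 6)
        H2 returns [(18, 6)]
      branch[1] choose=5:
        H0 returns (15, 6)
        H1 returns (15, 6)
        H2 returns [(15, 6)]
= [(30, 6), (25, 6), (18, 6), (15, 6)]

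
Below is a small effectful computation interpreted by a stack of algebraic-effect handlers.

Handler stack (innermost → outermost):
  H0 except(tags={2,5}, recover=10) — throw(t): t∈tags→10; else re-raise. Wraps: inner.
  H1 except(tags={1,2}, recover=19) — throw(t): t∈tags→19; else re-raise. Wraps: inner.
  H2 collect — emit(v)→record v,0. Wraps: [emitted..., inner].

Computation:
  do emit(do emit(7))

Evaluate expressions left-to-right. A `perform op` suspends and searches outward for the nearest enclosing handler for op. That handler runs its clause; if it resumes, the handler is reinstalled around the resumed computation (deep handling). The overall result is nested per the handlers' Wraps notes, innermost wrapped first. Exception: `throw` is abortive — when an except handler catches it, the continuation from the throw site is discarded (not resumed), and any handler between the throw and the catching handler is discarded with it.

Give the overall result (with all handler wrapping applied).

Answer: [7, 0, 0]

Step-by-step:
emit(7) @ H2 ⇒ out+=7
emit(0) @ H2 ⇒ out+=0
H0 returns 0
H1 returns 0
H2 returns [7, 0, 0]
= [7, 0, 0]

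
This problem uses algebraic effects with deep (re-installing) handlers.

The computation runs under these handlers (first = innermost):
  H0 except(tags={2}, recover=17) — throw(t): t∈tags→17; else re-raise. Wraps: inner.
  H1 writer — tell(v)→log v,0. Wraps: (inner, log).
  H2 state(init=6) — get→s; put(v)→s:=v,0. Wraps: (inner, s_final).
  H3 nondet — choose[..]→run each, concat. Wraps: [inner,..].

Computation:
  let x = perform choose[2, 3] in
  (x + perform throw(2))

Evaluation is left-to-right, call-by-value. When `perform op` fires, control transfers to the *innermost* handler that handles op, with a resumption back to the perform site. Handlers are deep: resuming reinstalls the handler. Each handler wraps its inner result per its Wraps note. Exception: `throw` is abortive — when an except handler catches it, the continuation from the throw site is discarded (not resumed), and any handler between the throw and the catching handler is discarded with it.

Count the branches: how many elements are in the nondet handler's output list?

Answer: 2

Working:
choose[2, 3] @ H3
  branch[0] choose=2:
    throw(2) @ H0 caught ⇒ 17
    H1 returns (17, ())
    H2 returns ((17, ()), 6)
    H3 returns [((17, ()), 6)]
  branch[1] choose=3:
    throw(2) @ H0 caught ⇒ 17
    H1 returns (17, ())
    H2 returns ((17, ()), 6)
    H3 returns [((17, ()), 6)]
= [((17, ()), 6), ((17, ()), 6)]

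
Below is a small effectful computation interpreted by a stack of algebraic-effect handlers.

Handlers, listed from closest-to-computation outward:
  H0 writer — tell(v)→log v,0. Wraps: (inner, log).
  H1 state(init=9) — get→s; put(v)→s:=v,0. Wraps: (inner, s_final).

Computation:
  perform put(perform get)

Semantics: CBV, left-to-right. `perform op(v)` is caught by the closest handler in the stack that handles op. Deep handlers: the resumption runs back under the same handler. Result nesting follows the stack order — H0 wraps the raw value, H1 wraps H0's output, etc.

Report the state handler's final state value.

Answer: 9

Working:
get @ H1 ⇒ 9
put(9) @ H1 ⇒ s:=9
H0 returns (0, ())
H1 returns ((0, ()), 9)
= ((0, ()), 9)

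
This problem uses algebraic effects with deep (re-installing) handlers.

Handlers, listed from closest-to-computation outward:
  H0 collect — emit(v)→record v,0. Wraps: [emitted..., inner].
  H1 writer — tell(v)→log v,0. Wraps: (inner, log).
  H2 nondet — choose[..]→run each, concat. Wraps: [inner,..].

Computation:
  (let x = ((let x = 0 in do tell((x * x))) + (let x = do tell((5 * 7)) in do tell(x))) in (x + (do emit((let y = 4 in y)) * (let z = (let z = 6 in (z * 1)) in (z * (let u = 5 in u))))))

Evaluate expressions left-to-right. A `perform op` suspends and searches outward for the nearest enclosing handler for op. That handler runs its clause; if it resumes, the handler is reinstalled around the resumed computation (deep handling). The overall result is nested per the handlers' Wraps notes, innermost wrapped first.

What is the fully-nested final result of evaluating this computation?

Evaluation trace:
tell(0) @ H1 ⇒ log+=0
tell(35) @ H1 ⇒ log+=35
tell(0) @ H1 ⇒ log+=0
emit(4) @ H0 ⇒ out+=4
H0 returns [4, 0]
H1 returns ([4, 0], (0, 35, 0))
H2 returns [([4, 0], (0, 35, 0))]
= [([4, 0], (0, 35, 0))]

Answer: [([4, 0], (0, 35, 0))]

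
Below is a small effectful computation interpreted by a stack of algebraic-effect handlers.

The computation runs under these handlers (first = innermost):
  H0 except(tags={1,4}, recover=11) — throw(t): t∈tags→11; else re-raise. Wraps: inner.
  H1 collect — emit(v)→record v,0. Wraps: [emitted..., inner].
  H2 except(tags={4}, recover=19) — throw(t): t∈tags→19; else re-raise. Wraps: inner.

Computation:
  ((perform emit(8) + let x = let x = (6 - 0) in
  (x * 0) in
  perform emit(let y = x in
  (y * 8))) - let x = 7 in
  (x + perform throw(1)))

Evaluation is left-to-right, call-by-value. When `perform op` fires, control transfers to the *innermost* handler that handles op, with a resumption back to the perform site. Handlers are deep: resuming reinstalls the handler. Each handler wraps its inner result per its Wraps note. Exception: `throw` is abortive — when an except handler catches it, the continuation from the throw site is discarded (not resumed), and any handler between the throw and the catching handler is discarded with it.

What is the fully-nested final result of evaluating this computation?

Working:
emit(8) @ H1 ⇒ out+=8
emit(0) @ H1 ⇒ out+=0
throw(1) @ H0 caught ⇒ 11
H1 returns [8, 0, 11]
H2 returns [8, 0, 11]
= [8, 0, 11]

Answer: [8, 0, 11]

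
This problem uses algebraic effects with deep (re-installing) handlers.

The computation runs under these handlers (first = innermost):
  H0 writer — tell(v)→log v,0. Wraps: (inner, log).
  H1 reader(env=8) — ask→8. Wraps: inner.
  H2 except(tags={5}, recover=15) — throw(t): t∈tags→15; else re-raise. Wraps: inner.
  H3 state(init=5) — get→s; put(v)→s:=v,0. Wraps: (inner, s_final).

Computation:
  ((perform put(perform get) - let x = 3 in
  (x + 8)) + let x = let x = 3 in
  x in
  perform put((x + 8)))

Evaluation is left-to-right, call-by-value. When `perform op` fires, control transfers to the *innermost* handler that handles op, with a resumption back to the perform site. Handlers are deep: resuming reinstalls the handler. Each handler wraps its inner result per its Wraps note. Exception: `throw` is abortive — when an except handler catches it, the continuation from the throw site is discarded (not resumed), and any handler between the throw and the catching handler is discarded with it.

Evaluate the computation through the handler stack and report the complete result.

Evaluation trace:
get @ H3 ⇒ 5
put(5) @ H3 ⇒ s:=5
put(11) @ H3 ⇒ s:=11
H0 returns (-11, ())
H1 returns (-11, ())
H2 returns (-11, ())
H3 returns ((-11, ()), 11)
= ((-11, ()), 11)

Answer: ((-11, ()), 11)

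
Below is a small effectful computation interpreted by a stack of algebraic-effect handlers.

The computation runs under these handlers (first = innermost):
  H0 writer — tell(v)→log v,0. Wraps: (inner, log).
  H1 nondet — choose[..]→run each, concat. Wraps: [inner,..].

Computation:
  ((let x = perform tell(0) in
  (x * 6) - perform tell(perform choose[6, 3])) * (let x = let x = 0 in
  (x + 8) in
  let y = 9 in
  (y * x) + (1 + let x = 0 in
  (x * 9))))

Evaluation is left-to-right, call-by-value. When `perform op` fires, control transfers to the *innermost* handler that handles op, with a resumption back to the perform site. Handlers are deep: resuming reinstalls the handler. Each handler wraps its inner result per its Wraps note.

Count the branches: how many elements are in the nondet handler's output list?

Evaluation trace:
tell(0) @ H0 ⇒ log+=0
choose[6, 3] @ H1
  branch[0] choose=6:
    tell(6) @ H0 ⇒ log+=6
    H0 returns (0, (0, 6))
    H1 returns [(0, (0, 6))]
  branch[1] choose=3:
    tell(3) @ H0 ⇒ log+=3
    H0 returns (0, (0, 3))
    H1 returns [(0, (0, 3))]
= [(0, (0, 6)), (0, (0, 3))]

Answer: 2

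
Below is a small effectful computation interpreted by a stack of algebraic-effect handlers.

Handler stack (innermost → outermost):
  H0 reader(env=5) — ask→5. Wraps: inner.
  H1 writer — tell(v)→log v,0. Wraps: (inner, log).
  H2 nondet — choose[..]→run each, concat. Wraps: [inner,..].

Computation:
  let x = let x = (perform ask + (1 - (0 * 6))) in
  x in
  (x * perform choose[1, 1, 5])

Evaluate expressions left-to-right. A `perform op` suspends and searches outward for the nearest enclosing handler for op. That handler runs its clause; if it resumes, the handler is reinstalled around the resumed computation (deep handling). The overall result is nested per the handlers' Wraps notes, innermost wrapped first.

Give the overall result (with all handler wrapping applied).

Working:
ask @ H0 ⇒ 5
choose[1, 1, 5] @ H2
  branch[0] choose=1:
    H0 returns 6
    H1 returns (6, ())
    H2 returns [(6, ())]
  branch[1] choose=1:
    H0 returns 6
    H1 returns (6, ())
    H2 returns [(6, ())]
  branch[2] choose=5:
    H0 returns 30
    H1 returns (30, ())
    H2 returns [(30, ())]
= [(6, ()), (6, ()), (30, ())]

Answer: [(6, ()), (6, ()), (30, ())]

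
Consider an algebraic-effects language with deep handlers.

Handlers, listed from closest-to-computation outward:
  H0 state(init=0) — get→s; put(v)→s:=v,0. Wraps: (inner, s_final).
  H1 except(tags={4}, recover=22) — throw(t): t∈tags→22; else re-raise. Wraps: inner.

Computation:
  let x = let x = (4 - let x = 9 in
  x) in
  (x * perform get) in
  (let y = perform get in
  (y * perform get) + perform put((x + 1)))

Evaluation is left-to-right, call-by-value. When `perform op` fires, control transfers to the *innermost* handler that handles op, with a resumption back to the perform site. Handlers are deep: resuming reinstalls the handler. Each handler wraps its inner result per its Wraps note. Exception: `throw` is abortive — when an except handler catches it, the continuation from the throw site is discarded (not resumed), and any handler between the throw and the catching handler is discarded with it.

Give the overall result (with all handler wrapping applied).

Step-by-step:
get @ H0 ⇒ 0
get @ H0 ⇒ 0
get @ H0 ⇒ 0
put(1) @ H0 ⇒ s:=1
H0 returns (0, 1)
H1 returns (0, 1)
= (0, 1)

Answer: (0, 1)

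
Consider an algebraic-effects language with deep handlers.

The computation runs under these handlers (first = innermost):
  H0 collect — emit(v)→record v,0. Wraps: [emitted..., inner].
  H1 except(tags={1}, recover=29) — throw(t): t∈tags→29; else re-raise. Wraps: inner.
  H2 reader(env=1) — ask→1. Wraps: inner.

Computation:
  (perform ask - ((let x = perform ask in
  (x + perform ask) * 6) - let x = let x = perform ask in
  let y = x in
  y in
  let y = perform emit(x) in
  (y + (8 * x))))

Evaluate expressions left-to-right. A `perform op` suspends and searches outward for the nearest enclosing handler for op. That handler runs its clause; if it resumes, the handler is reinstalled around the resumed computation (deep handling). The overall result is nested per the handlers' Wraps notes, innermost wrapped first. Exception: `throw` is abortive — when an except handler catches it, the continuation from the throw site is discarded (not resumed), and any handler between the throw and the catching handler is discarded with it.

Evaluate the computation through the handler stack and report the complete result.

Answer: [1, -3]

Working:
ask @ H2 ⇒ 1
ask @ H2 ⇒ 1
ask @ H2 ⇒ 1
ask @ H2 ⇒ 1
emit(1) @ H0 ⇒ out+=1
H0 returns [1, -3]
H1 returns [1, -3]
H2 returns [1, -3]
= [1, -3]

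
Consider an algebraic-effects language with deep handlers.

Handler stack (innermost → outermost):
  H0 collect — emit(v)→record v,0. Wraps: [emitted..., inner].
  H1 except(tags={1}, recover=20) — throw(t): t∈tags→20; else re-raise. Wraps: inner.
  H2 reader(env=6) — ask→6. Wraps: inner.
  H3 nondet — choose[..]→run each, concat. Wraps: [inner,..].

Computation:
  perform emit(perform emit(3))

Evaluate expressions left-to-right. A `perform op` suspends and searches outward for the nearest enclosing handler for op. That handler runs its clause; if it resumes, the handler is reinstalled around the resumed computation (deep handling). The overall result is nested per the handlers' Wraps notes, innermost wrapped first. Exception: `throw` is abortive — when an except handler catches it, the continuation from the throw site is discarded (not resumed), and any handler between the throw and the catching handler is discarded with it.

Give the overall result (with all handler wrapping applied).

Answer: [[3, 0, 0]]

Evaluation trace:
emit(3) @ H0 ⇒ out+=3
emit(0) @ H0 ⇒ out+=0
H0 returns [3, 0, 0]
H1 returns [3, 0, 0]
H2 returns [3, 0, 0]
H3 returns [[3, 0, 0]]
= [[3, 0, 0]]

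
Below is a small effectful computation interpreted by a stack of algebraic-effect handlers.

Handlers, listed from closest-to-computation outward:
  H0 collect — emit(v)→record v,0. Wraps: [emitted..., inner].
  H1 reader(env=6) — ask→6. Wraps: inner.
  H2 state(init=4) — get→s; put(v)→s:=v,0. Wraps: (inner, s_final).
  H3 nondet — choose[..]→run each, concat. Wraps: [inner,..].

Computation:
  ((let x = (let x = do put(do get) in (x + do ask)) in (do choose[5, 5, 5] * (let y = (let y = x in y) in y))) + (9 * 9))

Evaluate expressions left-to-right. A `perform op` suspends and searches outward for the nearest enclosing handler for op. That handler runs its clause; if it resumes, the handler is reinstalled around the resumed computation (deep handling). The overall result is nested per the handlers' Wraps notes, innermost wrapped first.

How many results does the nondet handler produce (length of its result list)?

Answer: 3

Evaluation trace:
get @ H2 ⇒ 4
put(4) @ H2 ⇒ s:=4
ask @ H1 ⇒ 6
choose[5, 5, 5] @ H3
  branch[0] choose=5:
    H0 returns [111]
    H1 returns [111]
    H2 returns ([111], 4)
    H3 returns [([111], 4)]
  branch[1] choose=5:
    H0 returns [111]
    H1 returns [111]
    H2 returns ([111], 4)
    H3 returns [([111], 4)]
  branch[2] choose=5:
    H0 returns [111]
    H1 returns [111]
    H2 returns ([111], 4)
    H3 returns [([111], 4)]
= [([111], 4), ([111], 4), ([111], 4)]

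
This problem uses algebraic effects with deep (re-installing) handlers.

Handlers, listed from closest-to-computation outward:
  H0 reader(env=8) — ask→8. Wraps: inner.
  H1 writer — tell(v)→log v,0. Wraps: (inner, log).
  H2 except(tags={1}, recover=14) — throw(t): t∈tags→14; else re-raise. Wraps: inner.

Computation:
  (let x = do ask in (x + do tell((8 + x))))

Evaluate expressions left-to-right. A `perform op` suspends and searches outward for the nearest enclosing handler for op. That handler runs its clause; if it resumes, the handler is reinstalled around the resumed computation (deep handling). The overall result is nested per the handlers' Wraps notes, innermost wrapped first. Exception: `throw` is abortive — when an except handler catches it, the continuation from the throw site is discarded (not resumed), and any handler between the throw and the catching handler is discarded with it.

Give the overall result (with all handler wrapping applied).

Answer: (8, (16))

Step-by-step:
ask @ H0 ⇒ 8
tell(16) @ H1 ⇒ log+=16
H0 returns 8
H1 returns (8, (16))
H2 returns (8, (16))
= (8, (16))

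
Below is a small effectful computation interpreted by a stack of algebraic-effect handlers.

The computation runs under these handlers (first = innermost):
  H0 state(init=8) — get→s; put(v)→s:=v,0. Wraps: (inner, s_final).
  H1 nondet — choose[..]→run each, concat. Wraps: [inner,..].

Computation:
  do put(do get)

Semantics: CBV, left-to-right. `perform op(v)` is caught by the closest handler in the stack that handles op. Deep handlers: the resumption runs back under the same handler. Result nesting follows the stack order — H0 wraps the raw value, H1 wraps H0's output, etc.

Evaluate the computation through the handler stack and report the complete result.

Answer: [(0, 8)]

Step-by-step:
get @ H0 ⇒ 8
put(8) @ H0 ⇒ s:=8
H0 returns (0, 8)
H1 returns [(0, 8)]
= [(0, 8)]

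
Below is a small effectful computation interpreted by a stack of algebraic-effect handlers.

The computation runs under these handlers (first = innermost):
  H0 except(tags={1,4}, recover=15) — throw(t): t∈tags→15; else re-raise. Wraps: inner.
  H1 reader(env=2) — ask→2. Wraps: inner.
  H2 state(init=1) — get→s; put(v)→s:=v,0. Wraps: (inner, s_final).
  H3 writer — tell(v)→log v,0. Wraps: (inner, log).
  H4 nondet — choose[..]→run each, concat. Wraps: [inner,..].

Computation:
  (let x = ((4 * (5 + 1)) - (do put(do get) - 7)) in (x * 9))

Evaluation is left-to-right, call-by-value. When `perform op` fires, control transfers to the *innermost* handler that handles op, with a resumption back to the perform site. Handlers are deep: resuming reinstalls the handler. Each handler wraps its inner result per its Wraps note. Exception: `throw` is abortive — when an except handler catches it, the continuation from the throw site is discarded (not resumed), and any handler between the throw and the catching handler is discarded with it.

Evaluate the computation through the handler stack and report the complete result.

Answer: [((279, 1), ())]

Step-by-step:
get @ H2 ⇒ 1
put(1) @ H2 ⇒ s:=1
H0 returns 279
H1 returns 279
H2 returns (279, 1)
H3 returns ((279, 1), ())
H4 returns [((279, 1), ())]
= [((279, 1), ())]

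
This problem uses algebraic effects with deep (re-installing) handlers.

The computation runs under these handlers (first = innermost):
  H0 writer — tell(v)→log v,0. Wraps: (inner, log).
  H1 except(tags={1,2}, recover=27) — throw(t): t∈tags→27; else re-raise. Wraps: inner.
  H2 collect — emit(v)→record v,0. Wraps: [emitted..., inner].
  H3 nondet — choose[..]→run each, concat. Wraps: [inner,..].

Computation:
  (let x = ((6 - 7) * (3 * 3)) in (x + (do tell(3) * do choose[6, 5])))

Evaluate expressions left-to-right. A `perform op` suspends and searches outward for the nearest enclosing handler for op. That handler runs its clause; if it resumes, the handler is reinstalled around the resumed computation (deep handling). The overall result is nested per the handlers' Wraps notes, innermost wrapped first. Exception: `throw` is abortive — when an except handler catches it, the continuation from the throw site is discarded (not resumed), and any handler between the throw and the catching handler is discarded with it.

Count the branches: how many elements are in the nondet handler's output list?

Answer: 2

Evaluation trace:
tell(3) @ H0 ⇒ log+=3
choose[6, 5] @ H3
  branch[0] choose=6:
    H0 returns (-9, (3))
    H1 returns (-9, (3))
    H2 returns [(-9, (3))]
    H3 returns [[(-9, (3))]]
  branch[1] choose=5:
    H0 returns (-9, (3))
    H1 returns (-9, (3))
    H2 returns [(-9, (3))]
    H3 returns [[(-9, (3))]]
= [[(-9, (3))], [(-9, (3))]]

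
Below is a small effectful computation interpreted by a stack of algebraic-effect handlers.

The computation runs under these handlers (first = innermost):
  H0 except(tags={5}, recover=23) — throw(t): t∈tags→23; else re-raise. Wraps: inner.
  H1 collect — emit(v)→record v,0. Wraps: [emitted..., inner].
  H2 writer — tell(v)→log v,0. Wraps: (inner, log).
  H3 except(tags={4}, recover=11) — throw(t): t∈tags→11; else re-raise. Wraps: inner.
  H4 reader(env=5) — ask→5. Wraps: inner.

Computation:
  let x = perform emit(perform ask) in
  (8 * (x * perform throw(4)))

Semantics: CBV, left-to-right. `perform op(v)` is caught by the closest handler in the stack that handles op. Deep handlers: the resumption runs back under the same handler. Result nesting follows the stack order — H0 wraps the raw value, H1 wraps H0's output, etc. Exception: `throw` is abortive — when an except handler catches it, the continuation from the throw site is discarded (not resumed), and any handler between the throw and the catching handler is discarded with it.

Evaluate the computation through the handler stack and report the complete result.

Step-by-step:
ask @ H4 ⇒ 5
emit(5) @ H1 ⇒ out+=5
throw(4) @ H0 re-raised
throw(4) @ H3 caught ⇒ 11
H4 returns 11
= 11

Answer: 11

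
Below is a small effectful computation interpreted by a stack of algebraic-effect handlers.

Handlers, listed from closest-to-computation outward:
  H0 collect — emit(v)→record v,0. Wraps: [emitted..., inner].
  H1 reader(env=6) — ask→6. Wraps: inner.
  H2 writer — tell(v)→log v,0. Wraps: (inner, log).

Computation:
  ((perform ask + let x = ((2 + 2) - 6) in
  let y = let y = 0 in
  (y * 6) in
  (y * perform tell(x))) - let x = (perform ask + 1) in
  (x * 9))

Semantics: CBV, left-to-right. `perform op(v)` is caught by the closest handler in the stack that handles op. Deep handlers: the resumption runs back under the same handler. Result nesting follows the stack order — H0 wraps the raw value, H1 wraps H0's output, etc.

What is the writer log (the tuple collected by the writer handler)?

Answer: (-2)

Working:
ask @ H1 ⇒ 6
tell(-2) @ H2 ⇒ log+=-2
ask @ H1 ⇒ 6
H0 returns [-57]
H1 returns [-57]
H2 returns ([-57], (-2))
= ([-57], (-2))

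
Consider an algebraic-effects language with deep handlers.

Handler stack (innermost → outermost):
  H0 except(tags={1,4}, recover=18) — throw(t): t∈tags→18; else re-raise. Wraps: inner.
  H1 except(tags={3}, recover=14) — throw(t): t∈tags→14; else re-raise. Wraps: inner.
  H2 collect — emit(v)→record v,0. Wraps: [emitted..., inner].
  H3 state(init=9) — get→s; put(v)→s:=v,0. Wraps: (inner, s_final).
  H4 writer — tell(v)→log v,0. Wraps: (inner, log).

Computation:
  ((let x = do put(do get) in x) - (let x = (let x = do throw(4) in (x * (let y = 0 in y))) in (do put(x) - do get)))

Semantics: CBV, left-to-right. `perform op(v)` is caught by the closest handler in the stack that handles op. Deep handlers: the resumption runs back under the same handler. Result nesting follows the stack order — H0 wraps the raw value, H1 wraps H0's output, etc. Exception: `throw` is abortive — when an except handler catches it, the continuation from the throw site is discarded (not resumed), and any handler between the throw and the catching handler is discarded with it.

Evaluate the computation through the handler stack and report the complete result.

Answer: (([18], 9), ())

Working:
get @ H3 ⇒ 9
put(9) @ H3 ⇒ s:=9
throw(4) @ H0 caught ⇒ 18
H1 returns 18
H2 returns [18]
H3 returns ([18], 9)
H4 returns (([18], 9), ())
= (([18], 9), ())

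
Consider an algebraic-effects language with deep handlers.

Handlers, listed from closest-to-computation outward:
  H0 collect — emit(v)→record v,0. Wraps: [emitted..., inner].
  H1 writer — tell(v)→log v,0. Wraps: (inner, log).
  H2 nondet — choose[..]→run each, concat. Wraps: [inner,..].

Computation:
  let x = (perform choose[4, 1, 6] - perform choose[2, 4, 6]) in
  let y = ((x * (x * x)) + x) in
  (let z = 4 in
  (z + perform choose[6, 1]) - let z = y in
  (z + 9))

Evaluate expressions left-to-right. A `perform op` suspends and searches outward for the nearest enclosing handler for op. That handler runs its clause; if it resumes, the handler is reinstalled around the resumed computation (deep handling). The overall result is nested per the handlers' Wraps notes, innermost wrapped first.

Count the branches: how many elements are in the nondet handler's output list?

Step-by-step:
choose[4, 1, 6] @ H2
  branch[0] choose=4:
    choose[2, 4, 6] @ H2
      branch[0] choose=2:
        choose[6, 1] @ H2
          branch[0] choose=6:
            H0 returns [-9]
            H1 returns ([-9], ())
            H2 returns [([-9], ())]
          branch[1] choose=1:
            H0 returns [-14]
            H1 returns ([-14], ())
            H2 returns [([-14], ())]
      branch[1] choose=4:
        choose[6, 1] @ H2
          branch[0] choose=6:
            H0 returns [1]
            H1 returns ([1], ())
            H2 returns [([1], ())]
          branch[1] choose=1:
            H0 returns [-4]
            H1 returns ([-4], ())
            H2 returns [([-4], ())]
      branch[2] choose=6:
        choose[6, 1] @ H2
          branch[0] choose=6:
            H0 returns [11]
            H1 returns ([11], ())
            H2 returns [([11], ())]
          branch[1] choose=1:
            H0 returns [6]
            H1 returns ([6], ())
            H2 returns [([6], ())]
  branch[1] choose=1:
    choose[2, 4, 6] @ H2
      branch[0] choose=2:
        choose[6, 1] @ H2
          branch[0] choose=6:
            H0 returns [3]
            H1 returns ([3], ())
            H2 returns [([3], ())]
          branch[1] choose=1:
            H0 returns [-2]
            H1 returns ([-2], ())
            H2 returns [([-2], ())]
      branch[1] choose=4:
        choose[6, 1] @ H2
          branch[0] choose=6:
            H0 returns [31]
            H1 returns ([31], ())
            H2 returns [([31], ())]
          branch[1] choose=1:
            H0 returns [26]
            H1 returns ([26], ())
            H2 returns [([26], ())]
      branch[2] choose=6:
        choose[6, 1] @ H2
          branch[0] choose=6:
            H0 returns [131]
            H1 returns ([131], ())
            H2 returns [([131], ())]
          branch[1] choose=1:
            H0 returns [126]
            H1 returns ([126], ())
            H2 returns [([126], ())]
  branch[2] choose=6:
    choose[2, 4, 6] @ H2
      branch[0] choose=2:
        choose[6, 1] @ H2
          branch[0] choose=6:
            H0 returns [-67]
            H1 returns ([-67], ())
            H2 returns [([-67], ())]
          branch[1] choose=1:
            H0 returns [-72]
            H1 returns ([-72], ())
            H2 returns [([-72], ())]
      branch[1] choose=4:
        choose[6, 1] @ H2
          branch[0] choose=6:
            H0 returns [-9]
            H1 returns ([-9], ())
            H2 returns [([-9], ())]
          branch[1] choose=1:
            H0 returns [-14]
            H1 returns ([-14], ())
            H2 returns [([-14], ())]
      branch[2] choose=6:
        choose[6, 1] @ H2
          branch[0] choose=6:
            H0 returns [1]
            H1 returns ([1], ())
            H2 returns [([1], ())]
          branch[1] choose=1:
            H0 returns [-4]
            H1 returns ([-4], ())
            H2 returns [([-4], ())]
= [([-9], ()), ([-14], ()), ([1], ()), ([-4], ()), ([11], ()), ([6], ()), ([3], ()), ([-2], ()), ([31], ()), ([26], ()), ([131], ()), ([126], ()), ([-67], ()), ([-72], ()), ([-9], ()), ([-14], ()), ([1], ()), ([-4], ())]

Answer: 18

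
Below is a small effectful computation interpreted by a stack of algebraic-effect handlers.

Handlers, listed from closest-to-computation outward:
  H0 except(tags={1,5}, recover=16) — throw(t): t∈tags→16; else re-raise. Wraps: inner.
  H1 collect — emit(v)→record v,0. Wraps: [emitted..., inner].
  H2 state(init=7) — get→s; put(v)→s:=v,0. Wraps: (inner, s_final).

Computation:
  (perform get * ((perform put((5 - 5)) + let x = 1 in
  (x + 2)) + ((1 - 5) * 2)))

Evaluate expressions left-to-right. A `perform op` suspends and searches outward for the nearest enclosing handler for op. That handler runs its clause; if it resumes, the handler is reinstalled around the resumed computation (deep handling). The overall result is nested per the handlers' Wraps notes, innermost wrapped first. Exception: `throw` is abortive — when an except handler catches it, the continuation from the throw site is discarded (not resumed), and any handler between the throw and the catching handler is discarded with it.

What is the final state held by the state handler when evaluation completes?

Evaluation trace:
get @ H2 ⇒ 7
put(0) @ H2 ⇒ s:=0
H0 returns -35
H1 returns [-35]
H2 returns ([-35], 0)
= ([-35], 0)

Answer: 0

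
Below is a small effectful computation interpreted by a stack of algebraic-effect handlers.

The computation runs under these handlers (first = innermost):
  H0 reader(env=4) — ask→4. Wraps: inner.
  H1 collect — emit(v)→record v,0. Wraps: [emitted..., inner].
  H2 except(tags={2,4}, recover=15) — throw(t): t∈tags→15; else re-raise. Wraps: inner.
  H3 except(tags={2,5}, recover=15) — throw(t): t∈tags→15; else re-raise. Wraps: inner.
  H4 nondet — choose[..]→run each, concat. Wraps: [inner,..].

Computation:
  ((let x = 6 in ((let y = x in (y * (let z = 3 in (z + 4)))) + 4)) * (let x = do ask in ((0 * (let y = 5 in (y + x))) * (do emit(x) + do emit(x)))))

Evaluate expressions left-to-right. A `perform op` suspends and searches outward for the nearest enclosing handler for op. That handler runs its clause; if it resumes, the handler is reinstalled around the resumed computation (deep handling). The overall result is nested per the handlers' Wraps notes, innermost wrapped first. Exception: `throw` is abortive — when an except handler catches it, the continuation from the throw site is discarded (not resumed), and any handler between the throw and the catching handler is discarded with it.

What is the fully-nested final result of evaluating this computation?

Answer: [[4, 4, 0]]

Step-by-step:
ask @ H0 ⇒ 4
emit(4) @ H1 ⇒ out+=4
emit(4) @ H1 ⇒ out+=4
H0 returns 0
H1 returns [4, 4, 0]
H2 returns [4, 4, 0]
H3 returns [4, 4, 0]
H4 returns [[4, 4, 0]]
= [[4, 4, 0]]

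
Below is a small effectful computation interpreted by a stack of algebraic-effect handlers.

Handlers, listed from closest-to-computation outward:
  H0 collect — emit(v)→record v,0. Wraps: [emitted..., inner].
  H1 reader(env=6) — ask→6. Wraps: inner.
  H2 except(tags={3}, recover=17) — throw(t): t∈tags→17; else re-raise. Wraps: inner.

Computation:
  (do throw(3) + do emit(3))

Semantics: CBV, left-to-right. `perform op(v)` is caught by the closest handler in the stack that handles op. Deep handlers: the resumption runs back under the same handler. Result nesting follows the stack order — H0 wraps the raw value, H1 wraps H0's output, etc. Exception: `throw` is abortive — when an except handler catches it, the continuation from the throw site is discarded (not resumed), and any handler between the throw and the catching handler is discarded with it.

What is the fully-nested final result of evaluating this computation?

Answer: 17

Evaluation trace:
throw(3) @ H2 caught ⇒ 17
= 17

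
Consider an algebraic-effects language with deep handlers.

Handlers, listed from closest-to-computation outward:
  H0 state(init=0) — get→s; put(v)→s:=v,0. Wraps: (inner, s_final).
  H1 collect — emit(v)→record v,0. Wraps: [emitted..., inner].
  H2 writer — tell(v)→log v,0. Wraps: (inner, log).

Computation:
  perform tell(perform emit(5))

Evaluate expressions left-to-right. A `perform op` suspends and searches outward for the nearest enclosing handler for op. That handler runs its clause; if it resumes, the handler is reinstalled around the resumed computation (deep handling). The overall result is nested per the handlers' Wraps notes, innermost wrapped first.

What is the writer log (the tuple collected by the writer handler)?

Answer: (0)

Evaluation trace:
emit(5) @ H1 ⇒ out+=5
tell(0) @ H2 ⇒ log+=0
H0 returns (0, 0)
H1 returns [5, (0, 0)]
H2 returns ([5, (0, 0)], (0))
= ([5, (0, 0)], (0))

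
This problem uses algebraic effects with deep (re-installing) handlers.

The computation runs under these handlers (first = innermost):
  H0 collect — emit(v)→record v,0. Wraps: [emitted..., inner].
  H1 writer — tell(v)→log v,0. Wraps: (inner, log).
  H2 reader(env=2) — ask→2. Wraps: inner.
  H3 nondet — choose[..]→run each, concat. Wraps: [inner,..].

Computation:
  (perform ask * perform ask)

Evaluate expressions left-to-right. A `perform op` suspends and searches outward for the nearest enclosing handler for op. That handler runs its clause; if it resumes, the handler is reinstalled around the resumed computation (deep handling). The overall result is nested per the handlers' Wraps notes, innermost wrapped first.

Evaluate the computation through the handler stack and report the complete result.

Evaluation trace:
ask @ H2 ⇒ 2
ask @ H2 ⇒ 2
H0 returns [4]
H1 returns ([4], ())
H2 returns ([4], ())
H3 returns [([4], ())]
= [([4], ())]

Answer: [([4], ())]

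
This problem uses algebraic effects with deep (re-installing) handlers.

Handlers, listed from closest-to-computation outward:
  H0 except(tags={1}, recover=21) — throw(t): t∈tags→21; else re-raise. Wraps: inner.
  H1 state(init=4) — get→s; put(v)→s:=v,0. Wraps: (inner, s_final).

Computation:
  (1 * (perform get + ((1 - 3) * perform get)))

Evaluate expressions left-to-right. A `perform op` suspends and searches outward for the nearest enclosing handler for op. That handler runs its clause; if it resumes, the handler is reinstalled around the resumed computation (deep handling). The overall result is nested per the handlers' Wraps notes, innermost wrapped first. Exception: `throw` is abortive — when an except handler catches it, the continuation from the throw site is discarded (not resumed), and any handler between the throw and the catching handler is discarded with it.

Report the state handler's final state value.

Answer: 4

Evaluation trace:
get @ H1 ⇒ 4
get @ H1 ⇒ 4
H0 returns -4
H1 returns (-4, 4)
= (-4, 4)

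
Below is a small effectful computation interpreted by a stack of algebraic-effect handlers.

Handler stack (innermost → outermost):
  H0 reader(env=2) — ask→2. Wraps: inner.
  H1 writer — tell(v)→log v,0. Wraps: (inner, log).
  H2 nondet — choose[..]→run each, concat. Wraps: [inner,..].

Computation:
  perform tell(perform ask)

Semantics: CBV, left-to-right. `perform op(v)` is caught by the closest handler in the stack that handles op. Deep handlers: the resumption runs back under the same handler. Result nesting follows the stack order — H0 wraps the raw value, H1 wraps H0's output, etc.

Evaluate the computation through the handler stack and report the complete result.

Working:
ask @ H0 ⇒ 2
tell(2) @ H1 ⇒ log+=2
H0 returns 0
H1 returns (0, (2))
H2 returns [(0, (2))]
= [(0, (2))]

Answer: [(0, (2))]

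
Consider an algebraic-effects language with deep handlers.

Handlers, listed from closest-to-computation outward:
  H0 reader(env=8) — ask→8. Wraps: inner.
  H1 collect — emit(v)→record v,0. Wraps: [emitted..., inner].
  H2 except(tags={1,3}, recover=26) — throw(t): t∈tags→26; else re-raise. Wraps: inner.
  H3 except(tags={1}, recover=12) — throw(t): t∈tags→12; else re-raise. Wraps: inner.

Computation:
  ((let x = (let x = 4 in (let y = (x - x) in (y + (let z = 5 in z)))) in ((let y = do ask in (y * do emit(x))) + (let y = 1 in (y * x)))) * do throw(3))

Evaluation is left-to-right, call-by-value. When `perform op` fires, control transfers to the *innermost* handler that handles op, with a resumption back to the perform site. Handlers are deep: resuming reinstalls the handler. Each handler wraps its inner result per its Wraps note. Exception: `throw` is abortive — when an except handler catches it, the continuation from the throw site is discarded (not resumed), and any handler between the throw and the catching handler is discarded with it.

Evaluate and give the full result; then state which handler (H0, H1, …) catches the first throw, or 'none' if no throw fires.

Step-by-step:
ask @ H0 ⇒ 8
emit(5) @ H1 ⇒ out+=5
throw(3) @ H2 caught ⇒ 26
H3 returns 26
= 26

Answer: 26 ; first throw caught by: H2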